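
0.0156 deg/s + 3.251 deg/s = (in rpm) 0.5444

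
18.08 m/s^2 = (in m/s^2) 18.08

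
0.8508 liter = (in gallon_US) 0.2248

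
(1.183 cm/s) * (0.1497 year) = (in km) 55.85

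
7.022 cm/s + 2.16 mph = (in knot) 2.013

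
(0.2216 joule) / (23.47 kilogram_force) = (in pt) 2.729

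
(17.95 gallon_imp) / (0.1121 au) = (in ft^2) 5.238e-11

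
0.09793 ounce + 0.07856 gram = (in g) 2.855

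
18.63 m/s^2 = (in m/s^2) 18.63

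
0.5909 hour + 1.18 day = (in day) 1.205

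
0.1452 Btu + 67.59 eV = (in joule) 153.2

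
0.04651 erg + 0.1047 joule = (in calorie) 0.02502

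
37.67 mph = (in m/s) 16.84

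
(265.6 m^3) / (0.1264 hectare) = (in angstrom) 2.101e+09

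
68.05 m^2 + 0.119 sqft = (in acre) 0.01682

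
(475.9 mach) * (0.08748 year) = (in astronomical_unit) 2.988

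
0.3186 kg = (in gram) 318.6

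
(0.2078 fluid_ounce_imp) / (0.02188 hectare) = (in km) 2.698e-11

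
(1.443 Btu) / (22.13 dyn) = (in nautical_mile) 3715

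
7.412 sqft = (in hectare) 6.886e-05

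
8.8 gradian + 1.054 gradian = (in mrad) 154.8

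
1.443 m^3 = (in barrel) 9.076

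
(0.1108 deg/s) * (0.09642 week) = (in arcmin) 3.877e+05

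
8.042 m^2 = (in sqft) 86.56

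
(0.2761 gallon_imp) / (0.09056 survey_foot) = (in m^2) 0.04547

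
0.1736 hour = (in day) 0.007233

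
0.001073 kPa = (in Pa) 1.073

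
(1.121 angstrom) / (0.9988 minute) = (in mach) 5.494e-15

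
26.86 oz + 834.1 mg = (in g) 762.3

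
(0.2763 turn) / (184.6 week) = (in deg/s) 8.909e-07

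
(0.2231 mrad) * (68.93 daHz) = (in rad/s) 0.1538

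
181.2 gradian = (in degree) 163.1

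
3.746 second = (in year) 1.188e-07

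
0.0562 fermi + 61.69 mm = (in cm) 6.169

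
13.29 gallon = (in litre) 50.31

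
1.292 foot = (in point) 1116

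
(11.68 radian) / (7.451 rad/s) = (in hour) 0.0004354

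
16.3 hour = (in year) 0.001861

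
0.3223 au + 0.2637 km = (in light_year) 5.096e-06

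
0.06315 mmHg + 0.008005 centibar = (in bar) 0.0001642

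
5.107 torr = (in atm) 0.00672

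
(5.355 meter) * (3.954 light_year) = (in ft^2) 2.156e+18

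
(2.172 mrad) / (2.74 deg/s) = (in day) 5.257e-07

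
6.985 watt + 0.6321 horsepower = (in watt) 478.3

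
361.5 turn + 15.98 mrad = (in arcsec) 4.685e+08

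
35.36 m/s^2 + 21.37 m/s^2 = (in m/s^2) 56.73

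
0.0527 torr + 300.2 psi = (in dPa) 2.07e+07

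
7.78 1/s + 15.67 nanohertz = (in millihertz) 7780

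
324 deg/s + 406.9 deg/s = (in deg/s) 730.9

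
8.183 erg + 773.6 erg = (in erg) 781.8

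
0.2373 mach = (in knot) 157.1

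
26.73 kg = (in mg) 2.673e+07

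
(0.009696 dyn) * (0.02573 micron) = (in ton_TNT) 5.963e-25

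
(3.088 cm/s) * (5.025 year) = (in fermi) 4.894e+21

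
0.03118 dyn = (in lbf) 7.01e-08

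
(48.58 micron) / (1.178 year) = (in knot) 2.542e-12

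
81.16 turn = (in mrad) 5.099e+05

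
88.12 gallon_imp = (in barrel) 2.52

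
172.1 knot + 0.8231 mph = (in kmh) 320.1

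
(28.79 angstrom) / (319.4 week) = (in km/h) 5.365e-17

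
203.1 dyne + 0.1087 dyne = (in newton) 0.002032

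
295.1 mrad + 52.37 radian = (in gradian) 3353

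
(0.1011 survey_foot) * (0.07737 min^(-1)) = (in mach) 1.167e-07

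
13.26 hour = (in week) 0.07893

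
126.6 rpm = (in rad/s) 13.26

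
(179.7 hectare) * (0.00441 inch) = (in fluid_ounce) 6.806e+06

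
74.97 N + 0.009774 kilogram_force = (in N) 75.07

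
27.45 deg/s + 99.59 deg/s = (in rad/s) 2.217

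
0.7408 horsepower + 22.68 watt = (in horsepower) 0.7712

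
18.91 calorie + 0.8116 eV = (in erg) 7.912e+08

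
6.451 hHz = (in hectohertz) 6.451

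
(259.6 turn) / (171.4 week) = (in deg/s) 0.0009015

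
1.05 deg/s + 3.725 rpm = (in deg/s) 23.4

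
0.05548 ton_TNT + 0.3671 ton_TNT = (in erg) 1.768e+16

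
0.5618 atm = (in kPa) 56.92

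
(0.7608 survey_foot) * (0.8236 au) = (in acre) 7.06e+06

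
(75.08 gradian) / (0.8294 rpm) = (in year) 4.306e-07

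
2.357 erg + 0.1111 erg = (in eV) 1.54e+12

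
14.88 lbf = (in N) 66.19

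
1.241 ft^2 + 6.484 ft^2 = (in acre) 0.0001773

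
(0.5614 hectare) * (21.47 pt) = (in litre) 4.252e+04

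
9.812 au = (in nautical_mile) 7.926e+08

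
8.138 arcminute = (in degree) 0.1356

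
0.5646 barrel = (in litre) 89.76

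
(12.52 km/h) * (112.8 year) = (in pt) 3.507e+13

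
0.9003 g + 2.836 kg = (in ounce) 100.1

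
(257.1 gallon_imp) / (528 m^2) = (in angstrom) 2.214e+07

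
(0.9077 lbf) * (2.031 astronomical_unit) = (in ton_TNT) 293.2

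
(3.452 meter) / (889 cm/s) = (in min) 0.006472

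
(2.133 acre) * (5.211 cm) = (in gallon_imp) 9.894e+04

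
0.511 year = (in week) 26.64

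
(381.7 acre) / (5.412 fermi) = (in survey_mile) 1.774e+17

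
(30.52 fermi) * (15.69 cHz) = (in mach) 1.406e-17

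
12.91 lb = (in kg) 5.856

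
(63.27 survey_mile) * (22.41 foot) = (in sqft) 7.486e+06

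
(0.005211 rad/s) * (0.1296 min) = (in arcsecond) 8358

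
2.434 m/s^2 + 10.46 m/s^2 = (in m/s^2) 12.89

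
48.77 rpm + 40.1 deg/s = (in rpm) 55.45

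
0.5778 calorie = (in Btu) 0.002291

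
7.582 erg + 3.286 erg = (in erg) 10.87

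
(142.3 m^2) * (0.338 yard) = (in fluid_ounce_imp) 1.548e+06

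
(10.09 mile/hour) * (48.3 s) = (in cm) 2.179e+04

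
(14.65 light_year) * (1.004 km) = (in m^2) 1.392e+20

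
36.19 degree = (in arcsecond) 1.303e+05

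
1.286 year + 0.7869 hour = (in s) 4.056e+07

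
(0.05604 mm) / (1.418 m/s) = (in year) 1.253e-12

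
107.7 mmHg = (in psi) 2.083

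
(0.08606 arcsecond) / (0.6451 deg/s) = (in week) 6.127e-11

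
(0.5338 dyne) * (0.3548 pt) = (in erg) 0.006681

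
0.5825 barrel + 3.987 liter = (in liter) 96.6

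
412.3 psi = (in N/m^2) 2.843e+06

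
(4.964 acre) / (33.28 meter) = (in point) 1.711e+06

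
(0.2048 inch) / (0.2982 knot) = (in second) 0.03391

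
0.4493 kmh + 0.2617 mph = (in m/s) 0.2418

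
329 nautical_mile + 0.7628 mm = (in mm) 6.093e+08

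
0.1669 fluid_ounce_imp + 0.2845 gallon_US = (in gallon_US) 0.2858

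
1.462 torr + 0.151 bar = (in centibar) 15.29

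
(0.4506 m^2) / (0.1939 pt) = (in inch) 2.593e+05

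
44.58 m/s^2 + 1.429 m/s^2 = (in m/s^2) 46.01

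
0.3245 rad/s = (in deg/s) 18.59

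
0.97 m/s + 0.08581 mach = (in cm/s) 3019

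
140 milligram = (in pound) 0.0003086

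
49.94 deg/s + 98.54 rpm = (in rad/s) 11.19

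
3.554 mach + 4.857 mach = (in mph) 6406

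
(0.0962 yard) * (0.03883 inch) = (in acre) 2.144e-08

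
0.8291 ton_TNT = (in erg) 3.469e+16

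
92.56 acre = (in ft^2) 4.032e+06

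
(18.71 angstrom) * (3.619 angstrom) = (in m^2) 6.771e-19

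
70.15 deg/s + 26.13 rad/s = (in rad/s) 27.35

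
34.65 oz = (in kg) 0.9823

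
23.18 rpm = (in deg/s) 139.1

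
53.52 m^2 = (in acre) 0.01323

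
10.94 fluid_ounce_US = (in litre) 0.3235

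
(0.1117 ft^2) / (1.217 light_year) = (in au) 6.025e-30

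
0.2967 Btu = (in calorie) 74.82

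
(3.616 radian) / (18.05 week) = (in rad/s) 3.312e-07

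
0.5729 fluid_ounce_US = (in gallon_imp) 0.003727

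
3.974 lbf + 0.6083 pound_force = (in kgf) 2.078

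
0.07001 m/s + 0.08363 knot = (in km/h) 0.4069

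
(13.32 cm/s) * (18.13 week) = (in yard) 1.597e+06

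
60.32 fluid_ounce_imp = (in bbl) 0.01078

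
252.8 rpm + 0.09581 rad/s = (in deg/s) 1522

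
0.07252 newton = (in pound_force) 0.0163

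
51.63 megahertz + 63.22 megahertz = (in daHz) 1.148e+07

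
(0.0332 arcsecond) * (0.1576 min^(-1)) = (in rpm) 4.037e-09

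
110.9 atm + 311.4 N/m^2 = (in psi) 1630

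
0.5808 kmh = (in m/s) 0.1613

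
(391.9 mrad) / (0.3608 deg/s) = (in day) 0.0007203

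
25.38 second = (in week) 4.196e-05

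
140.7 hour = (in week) 0.8375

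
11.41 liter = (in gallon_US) 3.014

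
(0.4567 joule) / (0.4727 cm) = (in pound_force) 21.72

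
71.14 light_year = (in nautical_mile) 3.634e+14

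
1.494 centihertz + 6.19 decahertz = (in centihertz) 6191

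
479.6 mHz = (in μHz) 4.796e+05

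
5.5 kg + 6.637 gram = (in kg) 5.507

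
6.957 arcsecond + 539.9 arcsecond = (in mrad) 2.651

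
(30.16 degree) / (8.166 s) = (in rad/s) 0.06446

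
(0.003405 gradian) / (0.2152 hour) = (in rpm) 6.593e-07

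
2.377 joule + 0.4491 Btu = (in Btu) 0.4514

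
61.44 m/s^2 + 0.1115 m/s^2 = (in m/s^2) 61.55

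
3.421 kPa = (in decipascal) 3.421e+04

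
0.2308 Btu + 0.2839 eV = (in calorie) 58.2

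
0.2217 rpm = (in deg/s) 1.33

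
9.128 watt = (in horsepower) 0.01224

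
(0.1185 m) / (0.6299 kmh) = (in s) 0.6773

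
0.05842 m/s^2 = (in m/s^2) 0.05842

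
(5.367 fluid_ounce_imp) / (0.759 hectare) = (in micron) 0.02009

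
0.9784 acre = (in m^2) 3959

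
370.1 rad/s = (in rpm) 3534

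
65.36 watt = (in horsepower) 0.08765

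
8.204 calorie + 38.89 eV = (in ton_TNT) 8.204e-09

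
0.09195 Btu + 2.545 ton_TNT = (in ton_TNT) 2.545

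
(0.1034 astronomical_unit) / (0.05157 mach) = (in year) 27.93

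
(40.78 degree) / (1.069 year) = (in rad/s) 2.111e-08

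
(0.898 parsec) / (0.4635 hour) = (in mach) 4.877e+10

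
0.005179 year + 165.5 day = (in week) 23.91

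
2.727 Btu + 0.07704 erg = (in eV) 1.796e+22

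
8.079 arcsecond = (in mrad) 0.03917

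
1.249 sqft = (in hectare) 1.16e-05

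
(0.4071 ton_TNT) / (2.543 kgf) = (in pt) 1.936e+11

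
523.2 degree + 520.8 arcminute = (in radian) 9.283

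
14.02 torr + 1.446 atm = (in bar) 1.484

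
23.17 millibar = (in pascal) 2317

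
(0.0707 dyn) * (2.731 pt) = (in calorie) 1.628e-10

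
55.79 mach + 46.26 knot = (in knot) 3.697e+04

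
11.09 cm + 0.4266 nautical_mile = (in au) 5.282e-09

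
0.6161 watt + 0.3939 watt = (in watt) 1.01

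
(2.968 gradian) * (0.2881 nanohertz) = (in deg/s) 7.696e-10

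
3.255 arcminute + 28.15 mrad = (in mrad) 29.1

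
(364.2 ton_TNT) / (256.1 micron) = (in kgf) 6.067e+14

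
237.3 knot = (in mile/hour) 273.1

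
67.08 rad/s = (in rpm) 640.6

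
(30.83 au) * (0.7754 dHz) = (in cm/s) 3.576e+13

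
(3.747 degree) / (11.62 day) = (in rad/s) 6.514e-08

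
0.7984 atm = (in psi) 11.73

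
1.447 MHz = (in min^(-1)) 8.682e+07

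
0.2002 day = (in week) 0.0286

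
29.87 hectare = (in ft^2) 3.215e+06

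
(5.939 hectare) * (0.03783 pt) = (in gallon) 209.4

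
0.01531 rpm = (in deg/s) 0.09186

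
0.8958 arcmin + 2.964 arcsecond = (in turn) 4.376e-05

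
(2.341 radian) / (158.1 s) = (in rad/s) 0.01481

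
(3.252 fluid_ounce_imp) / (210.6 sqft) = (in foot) 1.549e-05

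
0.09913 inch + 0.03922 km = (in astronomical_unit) 2.622e-10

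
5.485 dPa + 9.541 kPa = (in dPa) 9.542e+04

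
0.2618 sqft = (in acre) 6.01e-06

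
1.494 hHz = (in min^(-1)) 8964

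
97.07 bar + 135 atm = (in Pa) 2.339e+07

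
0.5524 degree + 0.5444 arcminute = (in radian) 0.0098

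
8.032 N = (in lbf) 1.806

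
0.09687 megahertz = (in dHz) 9.687e+05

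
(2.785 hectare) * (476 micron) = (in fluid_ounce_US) 4.483e+05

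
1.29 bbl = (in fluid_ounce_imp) 7218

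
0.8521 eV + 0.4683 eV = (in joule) 2.116e-19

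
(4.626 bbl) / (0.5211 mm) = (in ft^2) 1.519e+04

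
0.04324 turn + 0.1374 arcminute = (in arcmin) 934.1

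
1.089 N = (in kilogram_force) 0.111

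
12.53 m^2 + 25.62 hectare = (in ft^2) 2.758e+06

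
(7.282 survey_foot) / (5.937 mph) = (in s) 0.8363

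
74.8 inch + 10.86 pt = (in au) 1.273e-11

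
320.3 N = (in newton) 320.3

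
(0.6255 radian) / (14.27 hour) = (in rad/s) 1.218e-05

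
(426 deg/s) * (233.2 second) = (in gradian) 1.104e+05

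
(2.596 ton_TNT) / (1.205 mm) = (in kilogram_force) 9.192e+11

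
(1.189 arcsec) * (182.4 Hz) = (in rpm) 0.01004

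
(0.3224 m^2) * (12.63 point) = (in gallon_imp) 0.316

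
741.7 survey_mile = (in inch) 4.699e+07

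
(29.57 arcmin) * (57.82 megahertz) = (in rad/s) 4.973e+05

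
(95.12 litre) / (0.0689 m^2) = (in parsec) 4.474e-17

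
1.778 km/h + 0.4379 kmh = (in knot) 1.196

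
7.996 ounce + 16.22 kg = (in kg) 16.45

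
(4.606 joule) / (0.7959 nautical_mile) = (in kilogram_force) 0.0003186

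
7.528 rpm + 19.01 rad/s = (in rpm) 189.1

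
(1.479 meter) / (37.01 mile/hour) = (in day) 1.035e-06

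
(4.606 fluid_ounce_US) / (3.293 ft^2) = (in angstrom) 4.453e+06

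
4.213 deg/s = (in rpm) 0.7022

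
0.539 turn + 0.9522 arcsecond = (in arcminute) 1.164e+04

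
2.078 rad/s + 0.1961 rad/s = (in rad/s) 2.274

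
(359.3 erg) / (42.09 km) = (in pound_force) 1.919e-10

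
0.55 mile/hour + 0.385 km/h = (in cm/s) 35.28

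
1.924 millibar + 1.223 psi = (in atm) 0.08512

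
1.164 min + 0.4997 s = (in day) 0.0008141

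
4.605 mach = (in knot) 3048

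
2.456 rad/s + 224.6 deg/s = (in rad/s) 6.376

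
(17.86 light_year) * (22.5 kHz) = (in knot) 7.39e+21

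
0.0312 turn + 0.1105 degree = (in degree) 11.34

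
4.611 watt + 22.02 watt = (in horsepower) 0.03571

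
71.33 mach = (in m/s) 2.429e+04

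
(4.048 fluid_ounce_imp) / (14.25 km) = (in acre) 1.994e-12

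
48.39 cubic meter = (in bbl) 304.4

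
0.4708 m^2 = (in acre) 0.0001163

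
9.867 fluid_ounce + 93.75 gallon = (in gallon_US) 93.83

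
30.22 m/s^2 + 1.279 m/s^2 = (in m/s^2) 31.5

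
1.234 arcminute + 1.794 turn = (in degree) 645.9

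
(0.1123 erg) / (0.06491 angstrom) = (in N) 1730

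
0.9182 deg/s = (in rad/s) 0.01603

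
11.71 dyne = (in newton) 0.0001171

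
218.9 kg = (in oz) 7721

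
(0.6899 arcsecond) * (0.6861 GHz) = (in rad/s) 2295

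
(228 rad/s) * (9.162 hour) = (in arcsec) 1.551e+12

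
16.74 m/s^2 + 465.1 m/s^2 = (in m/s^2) 481.8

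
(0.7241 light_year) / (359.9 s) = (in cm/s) 1.903e+15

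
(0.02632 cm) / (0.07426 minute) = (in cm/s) 0.005907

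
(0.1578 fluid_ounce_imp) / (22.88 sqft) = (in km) 2.109e-09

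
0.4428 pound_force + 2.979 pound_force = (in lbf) 3.422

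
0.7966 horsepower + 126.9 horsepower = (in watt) 9.522e+04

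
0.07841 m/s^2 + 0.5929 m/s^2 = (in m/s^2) 0.6713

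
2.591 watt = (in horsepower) 0.003475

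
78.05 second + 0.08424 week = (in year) 0.001618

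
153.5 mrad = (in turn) 0.02443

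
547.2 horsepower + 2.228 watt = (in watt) 4.08e+05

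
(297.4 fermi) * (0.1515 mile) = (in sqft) 7.805e-10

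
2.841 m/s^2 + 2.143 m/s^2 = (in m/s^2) 4.984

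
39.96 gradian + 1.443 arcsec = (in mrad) 627.7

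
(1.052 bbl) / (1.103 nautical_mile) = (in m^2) 8.188e-05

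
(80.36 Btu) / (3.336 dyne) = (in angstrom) 2.541e+19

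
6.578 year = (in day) 2401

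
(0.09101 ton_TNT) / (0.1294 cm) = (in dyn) 2.943e+16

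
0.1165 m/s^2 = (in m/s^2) 0.1165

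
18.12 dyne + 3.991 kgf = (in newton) 39.14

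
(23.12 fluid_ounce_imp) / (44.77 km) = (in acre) 3.626e-12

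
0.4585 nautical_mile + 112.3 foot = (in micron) 8.834e+08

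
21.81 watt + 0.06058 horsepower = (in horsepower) 0.08983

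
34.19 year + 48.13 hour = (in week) 1783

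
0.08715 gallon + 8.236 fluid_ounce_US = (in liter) 0.5735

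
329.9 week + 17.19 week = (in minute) 3.499e+06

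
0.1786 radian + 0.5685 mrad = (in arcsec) 3.696e+04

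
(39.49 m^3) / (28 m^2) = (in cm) 141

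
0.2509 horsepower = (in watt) 187.1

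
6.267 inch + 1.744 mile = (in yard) 3070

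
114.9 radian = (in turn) 18.29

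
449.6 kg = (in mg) 4.496e+08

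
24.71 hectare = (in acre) 61.06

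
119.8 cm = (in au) 8.008e-12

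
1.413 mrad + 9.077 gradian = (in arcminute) 495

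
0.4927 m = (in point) 1397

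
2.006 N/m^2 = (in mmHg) 0.01505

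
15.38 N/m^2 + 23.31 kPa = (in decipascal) 2.333e+05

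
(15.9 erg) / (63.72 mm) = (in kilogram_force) 2.544e-06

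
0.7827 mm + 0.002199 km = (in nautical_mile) 0.001188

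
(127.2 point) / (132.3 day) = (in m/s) 3.926e-09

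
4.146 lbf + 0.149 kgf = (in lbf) 4.474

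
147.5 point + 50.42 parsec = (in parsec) 50.42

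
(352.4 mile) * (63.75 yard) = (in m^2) 3.306e+07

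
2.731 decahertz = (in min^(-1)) 1639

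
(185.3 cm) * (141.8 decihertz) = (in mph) 58.78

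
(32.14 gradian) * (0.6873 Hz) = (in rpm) 3.313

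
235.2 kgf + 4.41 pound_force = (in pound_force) 522.9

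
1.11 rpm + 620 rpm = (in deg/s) 3727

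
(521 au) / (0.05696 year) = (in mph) 9.706e+07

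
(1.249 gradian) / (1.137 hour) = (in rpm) 4.577e-05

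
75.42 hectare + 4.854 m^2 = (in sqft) 8.118e+06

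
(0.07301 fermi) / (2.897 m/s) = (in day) 2.917e-22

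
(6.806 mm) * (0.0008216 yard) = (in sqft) 5.504e-05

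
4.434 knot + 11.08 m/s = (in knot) 25.97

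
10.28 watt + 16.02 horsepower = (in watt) 1.196e+04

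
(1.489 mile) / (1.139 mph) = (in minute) 78.44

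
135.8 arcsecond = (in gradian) 0.04191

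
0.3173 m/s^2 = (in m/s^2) 0.3173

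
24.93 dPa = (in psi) 0.0003616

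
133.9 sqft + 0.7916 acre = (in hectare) 0.3216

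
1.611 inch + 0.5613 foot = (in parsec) 6.871e-18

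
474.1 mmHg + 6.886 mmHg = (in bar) 0.6413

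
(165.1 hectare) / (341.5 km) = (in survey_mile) 0.003004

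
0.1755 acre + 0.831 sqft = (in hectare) 0.07103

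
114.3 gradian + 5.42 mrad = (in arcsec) 3.714e+05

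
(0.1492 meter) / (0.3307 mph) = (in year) 3.2e-08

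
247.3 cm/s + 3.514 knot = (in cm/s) 428.1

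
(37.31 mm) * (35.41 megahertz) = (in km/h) 4.756e+06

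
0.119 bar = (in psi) 1.726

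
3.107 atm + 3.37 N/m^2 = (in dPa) 3.148e+06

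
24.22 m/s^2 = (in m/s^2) 24.22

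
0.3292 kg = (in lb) 0.7258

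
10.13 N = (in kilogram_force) 1.033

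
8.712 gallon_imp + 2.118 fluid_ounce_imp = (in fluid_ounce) 1341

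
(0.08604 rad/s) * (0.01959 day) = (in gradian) 9271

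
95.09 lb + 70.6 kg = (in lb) 250.7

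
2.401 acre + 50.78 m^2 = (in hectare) 0.9767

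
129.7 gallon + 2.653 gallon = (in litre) 501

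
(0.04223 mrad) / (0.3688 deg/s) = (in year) 2.08e-10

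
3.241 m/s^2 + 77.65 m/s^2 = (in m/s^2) 80.89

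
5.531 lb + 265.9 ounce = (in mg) 1.005e+07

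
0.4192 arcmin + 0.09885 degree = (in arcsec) 381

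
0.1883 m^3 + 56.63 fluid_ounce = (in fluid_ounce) 6424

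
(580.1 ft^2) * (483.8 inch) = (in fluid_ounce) 2.239e+07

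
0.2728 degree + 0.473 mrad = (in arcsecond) 1080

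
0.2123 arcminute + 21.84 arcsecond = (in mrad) 0.1676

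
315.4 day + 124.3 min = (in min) 4.543e+05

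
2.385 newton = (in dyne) 2.385e+05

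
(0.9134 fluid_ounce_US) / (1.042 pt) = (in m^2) 0.07348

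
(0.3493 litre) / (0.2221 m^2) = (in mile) 9.772e-07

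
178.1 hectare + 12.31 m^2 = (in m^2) 1.781e+06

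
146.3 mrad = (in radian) 0.1463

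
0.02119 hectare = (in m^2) 211.9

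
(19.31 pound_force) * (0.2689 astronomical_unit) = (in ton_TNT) 825.8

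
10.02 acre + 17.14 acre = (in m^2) 1.099e+05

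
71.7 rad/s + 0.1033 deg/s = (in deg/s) 4108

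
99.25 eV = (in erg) 1.59e-10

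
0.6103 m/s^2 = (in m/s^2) 0.6103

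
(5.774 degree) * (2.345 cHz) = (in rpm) 0.02257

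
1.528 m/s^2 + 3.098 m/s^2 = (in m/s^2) 4.626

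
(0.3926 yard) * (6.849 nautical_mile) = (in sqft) 4.901e+04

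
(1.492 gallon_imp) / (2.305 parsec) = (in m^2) 9.536e-20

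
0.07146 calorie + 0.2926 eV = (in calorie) 0.07146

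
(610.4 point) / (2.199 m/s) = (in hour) 2.72e-05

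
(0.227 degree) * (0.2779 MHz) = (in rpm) 1.051e+04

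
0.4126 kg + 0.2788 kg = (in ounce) 24.39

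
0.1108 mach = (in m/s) 37.73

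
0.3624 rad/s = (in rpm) 3.461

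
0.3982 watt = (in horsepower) 0.000534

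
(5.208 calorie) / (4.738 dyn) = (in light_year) 4.861e-11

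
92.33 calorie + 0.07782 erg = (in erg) 3.863e+09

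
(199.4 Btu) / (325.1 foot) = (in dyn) 2.123e+08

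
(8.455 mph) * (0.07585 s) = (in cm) 28.67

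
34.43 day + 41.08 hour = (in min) 5.204e+04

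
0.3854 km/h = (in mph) 0.2395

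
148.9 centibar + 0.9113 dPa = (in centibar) 148.9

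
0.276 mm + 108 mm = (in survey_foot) 0.3552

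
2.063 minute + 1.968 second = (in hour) 0.03493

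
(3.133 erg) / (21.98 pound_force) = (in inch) 1.262e-07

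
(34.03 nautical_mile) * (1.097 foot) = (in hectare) 2.107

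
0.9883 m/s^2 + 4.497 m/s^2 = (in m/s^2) 5.485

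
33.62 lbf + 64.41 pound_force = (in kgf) 44.47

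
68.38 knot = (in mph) 78.69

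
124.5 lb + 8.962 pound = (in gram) 6.054e+04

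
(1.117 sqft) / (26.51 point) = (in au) 7.417e-11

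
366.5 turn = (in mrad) 2.303e+06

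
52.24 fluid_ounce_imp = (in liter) 1.484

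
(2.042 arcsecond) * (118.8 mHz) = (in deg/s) 6.739e-05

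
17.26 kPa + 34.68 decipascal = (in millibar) 172.6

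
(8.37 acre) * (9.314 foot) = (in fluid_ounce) 3.252e+09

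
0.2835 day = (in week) 0.0405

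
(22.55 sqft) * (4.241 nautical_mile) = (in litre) 1.645e+07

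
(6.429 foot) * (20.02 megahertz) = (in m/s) 3.923e+07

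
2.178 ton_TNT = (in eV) 5.688e+28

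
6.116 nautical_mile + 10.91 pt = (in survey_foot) 3.716e+04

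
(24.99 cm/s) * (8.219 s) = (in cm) 205.4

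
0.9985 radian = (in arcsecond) 2.06e+05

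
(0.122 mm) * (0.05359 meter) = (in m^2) 6.538e-06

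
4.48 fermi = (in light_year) 4.735e-31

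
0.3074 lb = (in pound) 0.3074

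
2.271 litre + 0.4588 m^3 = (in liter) 461.1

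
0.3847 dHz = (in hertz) 0.03847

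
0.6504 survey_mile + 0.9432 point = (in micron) 1.047e+09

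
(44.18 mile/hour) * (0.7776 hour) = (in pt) 1.567e+08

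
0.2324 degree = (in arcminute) 13.94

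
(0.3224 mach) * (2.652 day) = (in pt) 7.13e+10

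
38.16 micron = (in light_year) 4.034e-21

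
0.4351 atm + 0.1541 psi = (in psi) 6.548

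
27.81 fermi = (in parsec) 9.013e-31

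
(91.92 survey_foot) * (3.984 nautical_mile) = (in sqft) 2.225e+06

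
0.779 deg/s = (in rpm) 0.1298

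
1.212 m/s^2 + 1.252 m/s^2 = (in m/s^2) 2.464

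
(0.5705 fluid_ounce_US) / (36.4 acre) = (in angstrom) 1.145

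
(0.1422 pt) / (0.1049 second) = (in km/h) 0.001722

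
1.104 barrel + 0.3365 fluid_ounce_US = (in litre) 175.5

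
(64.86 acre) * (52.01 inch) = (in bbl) 2.181e+06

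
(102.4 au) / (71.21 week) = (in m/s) 3.557e+05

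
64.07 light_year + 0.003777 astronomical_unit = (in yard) 6.629e+17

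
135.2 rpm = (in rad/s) 14.16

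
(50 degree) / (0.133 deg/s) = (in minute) 6.266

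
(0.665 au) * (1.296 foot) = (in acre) 9.711e+06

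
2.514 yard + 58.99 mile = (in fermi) 9.494e+19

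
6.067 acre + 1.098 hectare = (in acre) 8.78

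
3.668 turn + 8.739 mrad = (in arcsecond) 4.756e+06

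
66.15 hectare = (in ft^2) 7.12e+06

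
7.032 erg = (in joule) 7.032e-07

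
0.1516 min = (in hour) 0.002527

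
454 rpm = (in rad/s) 47.54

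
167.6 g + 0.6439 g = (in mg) 1.682e+05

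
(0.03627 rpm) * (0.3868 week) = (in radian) 888.5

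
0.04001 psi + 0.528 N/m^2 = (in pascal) 276.4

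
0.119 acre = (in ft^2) 5184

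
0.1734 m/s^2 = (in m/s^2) 0.1734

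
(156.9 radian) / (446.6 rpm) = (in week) 5.547e-06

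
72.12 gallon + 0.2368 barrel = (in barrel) 1.954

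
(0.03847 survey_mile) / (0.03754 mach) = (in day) 5.606e-05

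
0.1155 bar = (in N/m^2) 1.155e+04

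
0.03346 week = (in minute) 337.3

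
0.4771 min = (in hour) 0.007952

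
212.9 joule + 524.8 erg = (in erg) 2.129e+09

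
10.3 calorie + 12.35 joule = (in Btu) 0.05255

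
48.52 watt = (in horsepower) 0.06507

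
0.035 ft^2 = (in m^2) 0.003252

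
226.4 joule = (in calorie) 54.11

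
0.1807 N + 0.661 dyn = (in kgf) 0.01843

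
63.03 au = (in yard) 1.031e+13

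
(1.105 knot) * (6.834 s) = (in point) 1.101e+04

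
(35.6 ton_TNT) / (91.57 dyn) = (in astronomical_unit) 1087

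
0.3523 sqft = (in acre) 8.088e-06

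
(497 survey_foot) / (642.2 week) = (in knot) 7.581e-07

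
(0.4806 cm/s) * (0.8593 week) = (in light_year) 2.64e-13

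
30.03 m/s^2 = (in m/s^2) 30.03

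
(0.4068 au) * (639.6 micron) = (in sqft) 4.19e+08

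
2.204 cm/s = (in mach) 6.473e-05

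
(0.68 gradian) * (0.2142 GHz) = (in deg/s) 1.311e+08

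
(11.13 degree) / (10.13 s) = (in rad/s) 0.01918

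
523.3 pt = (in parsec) 5.983e-18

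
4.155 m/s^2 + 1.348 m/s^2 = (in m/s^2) 5.503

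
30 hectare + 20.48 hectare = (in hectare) 50.48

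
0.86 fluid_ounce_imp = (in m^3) 2.444e-05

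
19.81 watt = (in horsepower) 0.02657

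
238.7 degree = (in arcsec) 8.593e+05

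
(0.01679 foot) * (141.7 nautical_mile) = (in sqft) 1.446e+04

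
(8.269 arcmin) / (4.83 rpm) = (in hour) 1.321e-06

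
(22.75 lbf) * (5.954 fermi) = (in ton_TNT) 1.44e-22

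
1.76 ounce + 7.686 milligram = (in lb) 0.11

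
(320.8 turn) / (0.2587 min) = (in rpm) 1240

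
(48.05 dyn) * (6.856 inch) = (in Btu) 7.931e-08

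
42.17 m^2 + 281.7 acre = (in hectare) 114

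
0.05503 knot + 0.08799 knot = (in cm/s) 7.358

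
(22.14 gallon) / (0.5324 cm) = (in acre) 0.00389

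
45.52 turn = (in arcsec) 5.899e+07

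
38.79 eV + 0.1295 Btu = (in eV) 8.528e+20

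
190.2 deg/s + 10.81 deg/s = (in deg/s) 201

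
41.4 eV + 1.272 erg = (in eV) 7.939e+11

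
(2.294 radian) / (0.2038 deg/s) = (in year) 2.045e-05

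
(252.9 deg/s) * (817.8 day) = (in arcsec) 6.433e+13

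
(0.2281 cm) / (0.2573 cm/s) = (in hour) 0.0002463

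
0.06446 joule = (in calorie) 0.01541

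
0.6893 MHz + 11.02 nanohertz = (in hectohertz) 6893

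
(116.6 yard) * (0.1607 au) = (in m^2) 2.563e+12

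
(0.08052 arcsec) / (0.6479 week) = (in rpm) 9.513e-12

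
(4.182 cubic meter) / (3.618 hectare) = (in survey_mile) 7.182e-08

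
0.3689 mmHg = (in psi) 0.007133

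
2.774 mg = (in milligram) 2.774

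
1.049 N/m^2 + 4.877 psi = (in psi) 4.877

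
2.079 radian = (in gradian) 132.4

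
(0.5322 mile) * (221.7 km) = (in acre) 4.692e+04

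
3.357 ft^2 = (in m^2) 0.3119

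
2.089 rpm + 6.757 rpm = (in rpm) 8.846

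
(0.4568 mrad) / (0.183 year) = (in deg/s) 4.535e-09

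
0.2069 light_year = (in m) 1.957e+15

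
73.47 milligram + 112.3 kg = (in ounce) 3961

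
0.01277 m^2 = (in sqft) 0.1375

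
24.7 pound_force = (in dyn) 1.099e+07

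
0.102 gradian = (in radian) 0.001602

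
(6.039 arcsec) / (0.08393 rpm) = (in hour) 9.253e-07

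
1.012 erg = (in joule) 1.012e-07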